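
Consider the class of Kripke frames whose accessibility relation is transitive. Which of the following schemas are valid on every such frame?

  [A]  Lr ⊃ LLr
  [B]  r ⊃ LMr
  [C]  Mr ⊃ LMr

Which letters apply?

(A) Lr ⊃ LLr is axiom 4; it is valid on a frame exactly when R is transitive. Every such R is transitive, so valid.
(B) r ⊃ LMr (axiom B) characterises the symmetric frames. Such an R need not be symmetric — not valid.
(C) axiom 5: valid iff R is euclidean. Such an R need not be euclidean — not valid.

A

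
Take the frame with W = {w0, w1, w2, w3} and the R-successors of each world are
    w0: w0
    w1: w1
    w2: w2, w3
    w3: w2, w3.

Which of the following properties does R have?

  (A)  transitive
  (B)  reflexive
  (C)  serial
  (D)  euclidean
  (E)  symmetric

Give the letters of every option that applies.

A, B, C, D, E

(A) transitive: R is closed under composition.
(B) reflexive: each world relates to itself.
(C) serial: every world has an R-successor.
(D) euclidean: any two R-successors of the same world are R-related.
(E) symmetric: every R-edge is matched by its reverse.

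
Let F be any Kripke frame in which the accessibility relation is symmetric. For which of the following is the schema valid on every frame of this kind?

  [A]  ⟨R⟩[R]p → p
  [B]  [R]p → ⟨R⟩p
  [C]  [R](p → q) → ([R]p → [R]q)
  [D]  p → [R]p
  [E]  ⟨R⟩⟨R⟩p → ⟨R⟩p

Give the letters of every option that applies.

A, C

(A) the dual of axiom B: valid iff R is symmetric. Every such R is symmetric — valid.
(B) [R]p → ⟨R⟩p is axiom D; it is valid on a frame exactly when R is serial. Such an R need not be serial, so not valid.
(C) [R](p → q) → ([R]p → [R]q) is axiom K, valid on every Kripke frame — valid.
(D) p → [R]p is equivalent to ◇p→p; it holds exactly when R ⊆ identity. Such an R need not be a subset of the identity — not valid.
(E) ⟨R⟩⟨R⟩p → ⟨R⟩p is the dual of axiom 4; it is valid on a frame exactly when R is transitive. Such an R need not be transitive, so not valid.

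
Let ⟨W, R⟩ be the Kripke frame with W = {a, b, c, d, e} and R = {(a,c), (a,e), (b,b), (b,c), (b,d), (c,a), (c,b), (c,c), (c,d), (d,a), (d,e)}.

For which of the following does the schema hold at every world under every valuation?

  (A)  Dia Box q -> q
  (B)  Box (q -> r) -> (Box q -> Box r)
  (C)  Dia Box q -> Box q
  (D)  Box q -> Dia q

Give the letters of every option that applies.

B

R is not symmetric: a R e but not e R a.
R is not euclidean: a R c and a R e but not c R e.
R is not serial: e has no R-successor.
(A) Dia Box q -> q is the dual of axiom B, which corresponds to symmetry. R is not symmetric — not valid.
(B) this is just K, valid on every normal frame.
(C) Dia Box q -> Box q is the dual of axiom 5; it is valid on a frame exactly when R is euclidean. R is not euclidean, so not valid.
(D) Box q -> Dia q is axiom D; it is valid on a frame exactly when R is serial. R is not serial, so not valid.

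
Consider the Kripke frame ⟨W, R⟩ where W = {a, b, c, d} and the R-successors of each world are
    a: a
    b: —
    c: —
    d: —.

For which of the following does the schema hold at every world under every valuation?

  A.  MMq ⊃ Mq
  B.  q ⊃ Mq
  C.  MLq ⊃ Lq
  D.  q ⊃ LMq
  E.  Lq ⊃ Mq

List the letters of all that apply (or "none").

A, C, D

R is not reflexive: not b R b.
R is symmetric: every R-edge is matched by its reverse.
R is transitive: R is closed under composition.
R is euclidean: any two R-successors of the same world are R-related.
R is not serial: b has no R-successor.
(A) MMq ⊃ Mq is the dual of axiom 4; it is valid on a frame exactly when R is transitive. R is transitive, so valid.
(B) q ⊃ Mq (the dual of axiom T) characterises the reflexive frames. R is not reflexive — not valid.
(C) MLq ⊃ Lq is the dual of axiom 5; it is valid on a frame exactly when R is euclidean. R is euclidean, so valid.
(D) q ⊃ LMq is axiom B; it is valid on a frame exactly when R is symmetric. R is symmetric, so valid.
(E) Lq ⊃ Mq is axiom D; it is valid on a frame exactly when R is serial. R is not serial, so not valid.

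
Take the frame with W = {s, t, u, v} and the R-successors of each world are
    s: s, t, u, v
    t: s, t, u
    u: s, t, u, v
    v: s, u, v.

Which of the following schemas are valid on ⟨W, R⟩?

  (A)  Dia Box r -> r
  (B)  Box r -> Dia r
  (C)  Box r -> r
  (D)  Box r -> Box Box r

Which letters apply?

R is reflexive: each world relates to itself.
R is symmetric: every R-edge is matched by its reverse.
R is not transitive: t R s and s R v but not t R v.
R is serial: every world has an R-successor.
(A) Dia Box r -> r (the dual of axiom B) characterises the symmetric frames. R is symmetric — valid.
(B) Box r -> Dia r is axiom D; it is valid on a frame exactly when R is serial. R is serial, so valid.
(C) axiom T: valid iff R is reflexive. R is reflexive — valid.
(D) axiom 4: valid iff R is transitive. R is not transitive — not valid.

A, B, C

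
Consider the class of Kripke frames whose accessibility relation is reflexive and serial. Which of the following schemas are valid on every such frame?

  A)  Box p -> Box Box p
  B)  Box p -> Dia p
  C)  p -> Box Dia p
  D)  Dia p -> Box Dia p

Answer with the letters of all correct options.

B

(A) axiom 4: valid iff R is transitive. Such an R need not be transitive — not valid.
(B) Box p -> Dia p (axiom D) characterises the serial frames. Every such R is serial — valid.
(C) p -> Box Dia p is axiom B; it is valid on a frame exactly when R is symmetric. Such an R need not be symmetric, so not valid.
(D) Dia p -> Box Dia p is axiom 5; it is valid on a frame exactly when R is euclidean. Such an R need not be euclidean, so not valid.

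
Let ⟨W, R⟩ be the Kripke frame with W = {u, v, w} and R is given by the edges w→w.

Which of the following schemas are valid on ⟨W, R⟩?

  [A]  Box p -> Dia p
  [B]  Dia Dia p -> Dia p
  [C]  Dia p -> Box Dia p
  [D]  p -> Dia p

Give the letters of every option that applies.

B, C

R is not reflexive: not u R u.
R is transitive: R is closed under composition.
R is euclidean: any two R-successors of the same world are R-related.
R is not serial: u has no R-successor.
(A) Box p -> Dia p is axiom D, which corresponds to seriality. R is not serial — not valid.
(B) Dia Dia p -> Dia p is the dual of axiom 4; it is valid on a frame exactly when R is transitive. R is transitive, so valid.
(C) axiom 5: valid iff R is euclidean. R is euclidean — valid.
(D) the dual of axiom T: valid iff R is reflexive. R is not reflexive — not valid.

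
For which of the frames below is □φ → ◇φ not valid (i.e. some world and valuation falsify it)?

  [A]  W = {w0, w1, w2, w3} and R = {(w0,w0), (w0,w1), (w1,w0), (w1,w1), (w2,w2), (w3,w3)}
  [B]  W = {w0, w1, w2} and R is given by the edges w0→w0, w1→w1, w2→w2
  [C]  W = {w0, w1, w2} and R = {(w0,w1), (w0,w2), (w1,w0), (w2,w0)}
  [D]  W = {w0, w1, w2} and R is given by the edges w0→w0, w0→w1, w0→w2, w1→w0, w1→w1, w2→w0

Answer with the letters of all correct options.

none

The schema □φ → ◇φ is axiom D; it is valid on a frame iff R is serial.
(A) R is serial (every world has an R-successor), so the schema is valid here.
(B) R is serial (every world has an R-successor), so the schema is valid here.
(C) R is serial (every world has an R-successor), so the schema is valid here.
(D) R is serial (every world has an R-successor), so the schema is valid here.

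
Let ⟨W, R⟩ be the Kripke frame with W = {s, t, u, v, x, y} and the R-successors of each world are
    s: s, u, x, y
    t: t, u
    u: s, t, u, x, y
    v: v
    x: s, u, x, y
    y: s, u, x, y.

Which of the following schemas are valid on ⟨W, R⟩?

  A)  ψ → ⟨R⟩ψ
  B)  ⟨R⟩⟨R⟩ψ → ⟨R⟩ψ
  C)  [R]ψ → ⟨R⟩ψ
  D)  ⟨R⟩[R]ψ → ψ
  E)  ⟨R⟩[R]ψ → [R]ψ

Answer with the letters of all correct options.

A, C, D

R is reflexive: each world relates to itself.
R is symmetric: every R-edge is matched by its reverse.
R is not transitive: s R u and u R t but not s R t.
R is not euclidean: u R s and u R t but not s R t.
R is serial: every world has an R-successor.
(A) ψ → ⟨R⟩ψ (the dual of axiom T) characterises the reflexive frames. R is reflexive — valid.
(B) ⟨R⟩⟨R⟩ψ → ⟨R⟩ψ is the dual of axiom 4; it is valid on a frame exactly when R is transitive. R is not transitive, so not valid.
(C) [R]ψ → ⟨R⟩ψ is axiom D; it is valid on a frame exactly when R is serial. R is serial, so valid.
(D) ⟨R⟩[R]ψ → ψ is the dual of axiom B; it is valid on a frame exactly when R is symmetric. R is symmetric, so valid.
(E) ⟨R⟩[R]ψ → [R]ψ is the dual of axiom 5; it is valid on a frame exactly when R is euclidean. R is not euclidean, so not valid.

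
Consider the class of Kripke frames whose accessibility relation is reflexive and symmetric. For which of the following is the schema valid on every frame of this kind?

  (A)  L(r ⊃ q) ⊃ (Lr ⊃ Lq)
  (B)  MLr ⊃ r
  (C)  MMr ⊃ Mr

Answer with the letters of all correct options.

A, B

Reflexive relations are serial.
(A) L(r ⊃ q) ⊃ (Lr ⊃ Lq) is the K axiom; it holds on all frames — valid.
(B) MLr ⊃ r is the dual of axiom B, which corresponds to symmetry. Every such R is symmetric — valid.
(C) MMr ⊃ Mr (the dual of axiom 4) characterises the transitive frames. Such an R need not be transitive — not valid.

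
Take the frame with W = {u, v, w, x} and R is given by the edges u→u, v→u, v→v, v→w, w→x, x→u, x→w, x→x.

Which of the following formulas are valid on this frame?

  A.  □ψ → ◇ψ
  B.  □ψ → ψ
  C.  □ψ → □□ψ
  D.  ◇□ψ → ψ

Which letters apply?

A

R is not reflexive: not w R w.
R is not symmetric: v R u but not u R v.
R is not transitive: v R w and w R x but not v R x.
R is serial: every world has an R-successor.
(A) axiom D: valid iff R is serial. R is serial — valid.
(B) □ψ → ψ is axiom T, which corresponds to reflexivity. R is not reflexive — not valid.
(C) □ψ → □□ψ is axiom 4; it is valid on a frame exactly when R is transitive. R is not transitive, so not valid.
(D) the dual of axiom B: valid iff R is symmetric. R is not symmetric — not valid.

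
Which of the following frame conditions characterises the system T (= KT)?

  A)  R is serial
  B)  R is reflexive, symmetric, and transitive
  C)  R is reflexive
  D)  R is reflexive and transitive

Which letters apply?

(A) this class determines D, not T (= KT).
(B) this class determines S5, not T (= KT).
(C) T (= KT) is sound and complete for exactly this class.
(D) this class determines S4, not T (= KT).

C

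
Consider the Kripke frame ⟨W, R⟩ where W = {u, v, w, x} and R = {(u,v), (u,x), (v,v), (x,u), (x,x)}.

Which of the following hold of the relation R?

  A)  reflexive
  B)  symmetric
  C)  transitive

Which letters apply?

none

(A) not reflexive: not u R u.
(B) not symmetric: u R v but not v R u.
(C) not transitive: u R x and x R u but not u R u.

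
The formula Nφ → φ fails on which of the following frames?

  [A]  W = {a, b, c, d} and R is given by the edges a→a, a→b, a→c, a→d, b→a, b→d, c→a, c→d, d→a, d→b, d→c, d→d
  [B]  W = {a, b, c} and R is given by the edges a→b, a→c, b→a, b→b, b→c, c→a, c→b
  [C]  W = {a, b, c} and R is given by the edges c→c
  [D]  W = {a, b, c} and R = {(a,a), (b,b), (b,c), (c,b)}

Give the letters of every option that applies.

The schema Nφ → φ is axiom T; it is valid on a frame iff R is reflexive.
(A) R is not reflexive (not b R b), so the schema fails here.
(B) R is not reflexive (not a R a), so the schema fails here.
(C) R is not reflexive (not a R a), so the schema fails here.
(D) R is not reflexive (not c R c), so the schema fails here.

A, B, C, D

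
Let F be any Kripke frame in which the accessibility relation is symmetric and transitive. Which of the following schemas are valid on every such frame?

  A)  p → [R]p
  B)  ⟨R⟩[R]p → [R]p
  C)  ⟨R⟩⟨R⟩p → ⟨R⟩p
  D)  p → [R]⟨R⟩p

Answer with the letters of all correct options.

B, C, D

A symmetric transitive relation is euclidean (uRv and uRw give vRu by symmetry, then vRw by transitivity).
(A) p → [R]p is equivalent to ◇p→p; it holds exactly when R ⊆ identity. Such an R need not be a subset of the identity — not valid.
(B) the dual of axiom 5: valid iff R is euclidean. Every such R is euclidean — valid.
(C) the dual of axiom 4: valid iff R is transitive. Every such R is transitive — valid.
(D) axiom B: valid iff R is symmetric. Every such R is symmetric — valid.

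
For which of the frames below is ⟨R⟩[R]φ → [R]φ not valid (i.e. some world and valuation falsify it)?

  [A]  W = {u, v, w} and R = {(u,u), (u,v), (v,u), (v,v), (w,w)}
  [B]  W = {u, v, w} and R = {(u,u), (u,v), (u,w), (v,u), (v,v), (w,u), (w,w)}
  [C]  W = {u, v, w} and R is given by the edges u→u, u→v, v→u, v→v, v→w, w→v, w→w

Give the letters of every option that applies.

The schema ⟨R⟩[R]φ → [R]φ is the dual of axiom 5; it is valid on a frame iff R is euclidean.
(A) R is euclidean (any two R-successors of the same world are R-related), so the schema is valid here.
(B) R is not euclidean (u R v and u R w but not v R w), so the schema fails here.
(C) R is not euclidean (v R u and v R w but not u R w), so the schema fails here.

B, C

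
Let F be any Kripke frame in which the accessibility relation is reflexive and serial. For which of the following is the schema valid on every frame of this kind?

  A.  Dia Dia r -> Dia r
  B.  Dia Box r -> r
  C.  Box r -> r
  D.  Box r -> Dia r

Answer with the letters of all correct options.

(A) Dia Dia r -> Dia r is the dual of axiom 4, which corresponds to transitivity. Such an R need not be transitive — not valid.
(B) Dia Box r -> r is the dual of axiom B; it is valid on a frame exactly when R is symmetric. Such an R need not be symmetric, so not valid.
(C) Box r -> r is axiom T; it is valid on a frame exactly when R is reflexive. Every such R is reflexive, so valid.
(D) Box r -> Dia r is axiom D; it is valid on a frame exactly when R is serial. Every such R is serial, so valid.

C, D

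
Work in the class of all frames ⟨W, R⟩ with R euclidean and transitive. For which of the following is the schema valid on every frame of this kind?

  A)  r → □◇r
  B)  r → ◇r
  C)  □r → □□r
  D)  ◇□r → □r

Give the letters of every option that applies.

C, D

(A) axiom B: valid iff R is symmetric. Such an R need not be symmetric — not valid.
(B) r → ◇r is the dual of axiom T; it is valid on a frame exactly when R is reflexive. Such an R need not be reflexive, so not valid.
(C) □r → □□r (axiom 4) characterises the transitive frames. Every such R is transitive — valid.
(D) ◇□r → □r (the dual of axiom 5) characterises the euclidean frames. Every such R is euclidean — valid.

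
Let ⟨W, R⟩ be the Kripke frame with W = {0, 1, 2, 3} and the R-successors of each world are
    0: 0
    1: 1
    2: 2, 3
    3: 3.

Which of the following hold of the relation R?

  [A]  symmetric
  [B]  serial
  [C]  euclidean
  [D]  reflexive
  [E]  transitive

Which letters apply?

(A) not symmetric: 2 R 3 but not 3 R 2.
(B) serial: every world has an R-successor.
(C) not euclidean: 2 R 3 and 2 R 2 but not 3 R 2.
(D) reflexive: each world relates to itself.
(E) transitive: R is closed under composition.

B, D, E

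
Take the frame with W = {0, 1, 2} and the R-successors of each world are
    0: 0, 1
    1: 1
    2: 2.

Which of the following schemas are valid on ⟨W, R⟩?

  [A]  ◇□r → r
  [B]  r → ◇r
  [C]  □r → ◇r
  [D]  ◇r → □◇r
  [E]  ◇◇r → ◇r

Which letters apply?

B, C, E

R is reflexive: each world relates to itself.
R is not symmetric: 0 R 1 but not 1 R 0.
R is transitive: R is closed under composition.
R is not euclidean: 0 R 1 and 0 R 0 but not 1 R 0.
R is serial: every world has an R-successor.
(A) ◇□r → r is the dual of axiom B; it is valid on a frame exactly when R is symmetric. R is not symmetric, so not valid.
(B) the dual of axiom T: valid iff R is reflexive. R is reflexive — valid.
(C) □r → ◇r is axiom D; it is valid on a frame exactly when R is serial. R is serial, so valid.
(D) axiom 5: valid iff R is euclidean. R is not euclidean — not valid.
(E) ◇◇r → ◇r is the dual of axiom 4; it is valid on a frame exactly when R is transitive. R is transitive, so valid.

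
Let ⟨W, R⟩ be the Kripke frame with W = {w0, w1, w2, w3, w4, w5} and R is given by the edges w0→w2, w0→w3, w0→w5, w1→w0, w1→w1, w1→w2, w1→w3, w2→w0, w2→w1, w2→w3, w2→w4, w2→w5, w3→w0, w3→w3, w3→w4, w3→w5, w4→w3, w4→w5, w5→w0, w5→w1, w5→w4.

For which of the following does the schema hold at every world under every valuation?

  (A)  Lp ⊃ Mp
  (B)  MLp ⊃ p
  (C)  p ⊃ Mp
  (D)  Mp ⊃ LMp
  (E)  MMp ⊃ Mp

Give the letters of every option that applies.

R is not reflexive: not w0 R w0.
R is not symmetric: w1 R w0 but not w0 R w1.
R is not transitive: w0 R w2 and w2 R w0 but not w0 R w0.
R is not euclidean: w0 R w3 and w0 R w2 but not w3 R w2.
R is serial: every world has an R-successor.
(A) axiom D: valid iff R is serial. R is serial — valid.
(B) MLp ⊃ p is the dual of axiom B; it is valid on a frame exactly when R is symmetric. R is not symmetric, so not valid.
(C) p ⊃ Mp is the dual of axiom T; it is valid on a frame exactly when R is reflexive. R is not reflexive, so not valid.
(D) Mp ⊃ LMp (axiom 5) characterises the euclidean frames. R is not euclidean — not valid.
(E) MMp ⊃ Mp is the dual of axiom 4, which corresponds to transitivity. R is not transitive — not valid.

A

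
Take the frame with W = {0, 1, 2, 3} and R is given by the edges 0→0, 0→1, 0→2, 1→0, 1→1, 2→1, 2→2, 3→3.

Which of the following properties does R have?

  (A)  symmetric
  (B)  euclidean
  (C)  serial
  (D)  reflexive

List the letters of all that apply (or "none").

(A) not symmetric: 0 R 2 but not 2 R 0.
(B) not euclidean: 0 R 1 and 0 R 2 but not 1 R 2.
(C) serial: every world has an R-successor.
(D) reflexive: each world relates to itself.

C, D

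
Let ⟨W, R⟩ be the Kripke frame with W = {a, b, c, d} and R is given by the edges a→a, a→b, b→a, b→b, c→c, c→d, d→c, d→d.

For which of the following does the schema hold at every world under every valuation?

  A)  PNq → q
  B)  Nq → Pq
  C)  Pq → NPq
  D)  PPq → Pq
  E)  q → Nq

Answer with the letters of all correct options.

A, B, C, D

R is symmetric: every R-edge is matched by its reverse.
R is transitive: R is closed under composition.
R is euclidean: any two R-successors of the same world are R-related.
R is serial: every world has an R-successor.
R is not a subset of the identity: a R b with a ≠ b.
(A) PNq → q (the dual of axiom B) characterises the symmetric frames. R is symmetric — valid.
(B) Nq → Pq is axiom D, which corresponds to seriality. R is serial — valid.
(C) Pq → NPq (axiom 5) characterises the euclidean frames. R is euclidean — valid.
(D) PPq → Pq is the dual of axiom 4; it is valid on a frame exactly when R is transitive. R is transitive, so valid.
(E) q → Nq (equivalent to ◇p→p) corresponds to R being a subset of the identity. Here R ⊄ identity, so not valid.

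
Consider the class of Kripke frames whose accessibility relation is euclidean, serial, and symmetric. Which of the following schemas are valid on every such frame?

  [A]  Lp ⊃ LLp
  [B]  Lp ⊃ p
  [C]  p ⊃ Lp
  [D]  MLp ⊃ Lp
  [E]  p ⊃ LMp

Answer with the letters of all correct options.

A, B, D, E

Serial, symmetric and euclidean together give transitive (from symmetry + euclidean) and then reflexive; the relation is an equivalence.
(A) Lp ⊃ LLp is axiom 4; it is valid on a frame exactly when R is transitive. Every such R is transitive, so valid.
(B) Lp ⊃ p is axiom T, which corresponds to reflexivity. Every such R is reflexive — valid.
(C) p ⊃ Lp (equivalent to ◇p→p) corresponds to R being a subset of the identity. Such an R need not be a subset of the identity, so not valid.
(D) MLp ⊃ Lp is the dual of axiom 5, which corresponds to the euclidean property. Every such R is euclidean — valid.
(E) p ⊃ LMp is axiom B, which corresponds to symmetry. Every such R is symmetric — valid.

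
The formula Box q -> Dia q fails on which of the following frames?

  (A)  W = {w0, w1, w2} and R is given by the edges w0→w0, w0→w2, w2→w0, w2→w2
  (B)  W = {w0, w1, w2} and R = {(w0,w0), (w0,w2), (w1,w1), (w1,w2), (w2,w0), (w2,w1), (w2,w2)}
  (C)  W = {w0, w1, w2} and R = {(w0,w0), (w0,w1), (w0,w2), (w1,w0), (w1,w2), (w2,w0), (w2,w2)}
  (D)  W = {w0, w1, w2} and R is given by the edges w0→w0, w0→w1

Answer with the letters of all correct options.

A, D

The schema Box q -> Dia q is axiom D; it is valid on a frame iff R is serial.
(A) R is not serial (w1 has no R-successor), so the schema fails here.
(B) R is serial (every world has an R-successor), so the schema is valid here.
(C) R is serial (every world has an R-successor), so the schema is valid here.
(D) R is not serial (w1 has no R-successor), so the schema fails here.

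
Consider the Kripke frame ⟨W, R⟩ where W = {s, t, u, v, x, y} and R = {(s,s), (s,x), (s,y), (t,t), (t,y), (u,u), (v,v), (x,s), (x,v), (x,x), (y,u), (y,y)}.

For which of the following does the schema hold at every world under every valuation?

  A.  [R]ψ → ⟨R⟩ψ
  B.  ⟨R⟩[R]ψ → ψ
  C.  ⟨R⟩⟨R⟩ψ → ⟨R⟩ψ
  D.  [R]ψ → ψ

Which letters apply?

R is reflexive: each world relates to itself.
R is not symmetric: s R y but not y R s.
R is not transitive: s R x and x R v but not s R v.
R is serial: every world has an R-successor.
(A) axiom D: valid iff R is serial. R is serial — valid.
(B) ⟨R⟩[R]ψ → ψ is the dual of axiom B, which corresponds to symmetry. R is not symmetric — not valid.
(C) ⟨R⟩⟨R⟩ψ → ⟨R⟩ψ (the dual of axiom 4) characterises the transitive frames. R is not transitive — not valid.
(D) [R]ψ → ψ (axiom T) characterises the reflexive frames. R is reflexive — valid.

A, D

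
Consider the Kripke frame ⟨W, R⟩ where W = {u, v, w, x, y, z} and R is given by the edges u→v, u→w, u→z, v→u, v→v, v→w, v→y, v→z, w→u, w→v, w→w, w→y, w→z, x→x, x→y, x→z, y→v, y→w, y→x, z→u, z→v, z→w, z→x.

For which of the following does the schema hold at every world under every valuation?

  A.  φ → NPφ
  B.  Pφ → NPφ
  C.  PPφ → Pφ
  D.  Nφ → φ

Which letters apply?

R is not reflexive: not u R u.
R is symmetric: every R-edge is matched by its reverse.
R is not transitive: u R v and v R u but not u R u.
R is not euclidean: v R u and v R y but not u R y.
(A) axiom B: valid iff R is symmetric. R is symmetric — valid.
(B) Pφ → NPφ is axiom 5; it is valid on a frame exactly when R is euclidean. R is not euclidean, so not valid.
(C) PPφ → Pφ is the dual of axiom 4, which corresponds to transitivity. R is not transitive — not valid.
(D) Nφ → φ is axiom T, which corresponds to reflexivity. R is not reflexive — not valid.

A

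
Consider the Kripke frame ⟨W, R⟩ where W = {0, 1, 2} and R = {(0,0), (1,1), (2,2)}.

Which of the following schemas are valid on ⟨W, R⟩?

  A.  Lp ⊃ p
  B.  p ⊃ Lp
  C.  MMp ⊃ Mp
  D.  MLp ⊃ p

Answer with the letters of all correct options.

R is reflexive: each world relates to itself.
R is symmetric: every R-edge is matched by its reverse.
R is transitive: R is closed under composition.
R is a subset of the identity: every R-edge is a self-loop.
(A) axiom T: valid iff R is reflexive. R is reflexive — valid.
(B) p ⊃ Lp is equivalent to ◇p→p; it holds exactly when R ⊆ identity. Here R ⊆ identity — valid.
(C) MMp ⊃ Mp (the dual of axiom 4) characterises the transitive frames. R is transitive — valid.
(D) MLp ⊃ p is the dual of axiom B, which corresponds to symmetry. R is symmetric — valid.

A, B, C, D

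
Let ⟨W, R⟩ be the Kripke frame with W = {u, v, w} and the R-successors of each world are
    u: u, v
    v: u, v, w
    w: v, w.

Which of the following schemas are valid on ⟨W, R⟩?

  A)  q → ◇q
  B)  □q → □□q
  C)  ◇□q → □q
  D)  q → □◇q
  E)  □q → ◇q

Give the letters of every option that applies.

A, D, E

R is reflexive: each world relates to itself.
R is symmetric: every R-edge is matched by its reverse.
R is not transitive: u R v and v R w but not u R w.
R is not euclidean: v R u and v R w but not u R w.
R is serial: every world has an R-successor.
(A) the dual of axiom T: valid iff R is reflexive. R is reflexive — valid.
(B) □q → □□q is axiom 4, which corresponds to transitivity. R is not transitive — not valid.
(C) ◇□q → □q (the dual of axiom 5) characterises the euclidean frames. R is not euclidean — not valid.
(D) axiom B: valid iff R is symmetric. R is symmetric — valid.
(E) □q → ◇q is axiom D; it is valid on a frame exactly when R is serial. R is serial, so valid.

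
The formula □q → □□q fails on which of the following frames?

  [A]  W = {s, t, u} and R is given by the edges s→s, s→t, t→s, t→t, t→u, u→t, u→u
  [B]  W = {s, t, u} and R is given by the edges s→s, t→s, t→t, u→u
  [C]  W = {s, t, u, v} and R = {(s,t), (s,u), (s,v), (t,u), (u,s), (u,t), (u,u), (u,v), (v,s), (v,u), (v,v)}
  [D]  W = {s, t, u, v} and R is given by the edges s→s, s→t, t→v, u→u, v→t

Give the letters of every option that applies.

The schema □q → □□q is axiom 4; it is valid on a frame iff R is transitive.
(A) R is not transitive (s R t and t R u but not s R u), so the schema fails here.
(B) R is transitive (R is closed under composition), so the schema is valid here.
(C) R is not transitive (s R u and u R s but not s R s), so the schema fails here.
(D) R is not transitive (s R t and t R v but not s R v), so the schema fails here.

A, C, D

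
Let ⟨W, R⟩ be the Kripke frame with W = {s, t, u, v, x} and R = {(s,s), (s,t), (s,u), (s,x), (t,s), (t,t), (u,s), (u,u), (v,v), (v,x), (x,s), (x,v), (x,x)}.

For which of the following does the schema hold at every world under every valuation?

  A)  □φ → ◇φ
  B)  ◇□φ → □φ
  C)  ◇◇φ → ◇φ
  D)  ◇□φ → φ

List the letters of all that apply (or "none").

A, D

R is symmetric: every R-edge is matched by its reverse.
R is not transitive: s R x and x R v but not s R v.
R is not euclidean: s R t and s R u but not t R u.
R is serial: every world has an R-successor.
(A) □φ → ◇φ (axiom D) characterises the serial frames. R is serial — valid.
(B) ◇□φ → □φ (the dual of axiom 5) characterises the euclidean frames. R is not euclidean — not valid.
(C) ◇◇φ → ◇φ is the dual of axiom 4, which corresponds to transitivity. R is not transitive — not valid.
(D) ◇□φ → φ (the dual of axiom B) characterises the symmetric frames. R is symmetric — valid.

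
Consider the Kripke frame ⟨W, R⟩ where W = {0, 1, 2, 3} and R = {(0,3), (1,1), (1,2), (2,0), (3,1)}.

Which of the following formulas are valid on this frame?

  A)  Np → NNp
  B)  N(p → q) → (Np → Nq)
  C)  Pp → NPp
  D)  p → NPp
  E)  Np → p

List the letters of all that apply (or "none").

R is not reflexive: not 0 R 0.
R is not symmetric: 0 R 3 but not 3 R 0.
R is not transitive: 0 R 3 and 3 R 1 but not 0 R 1.
R is not euclidean: 1 R 2 and 1 R 1 but not 2 R 1.
(A) Np → NNp is axiom 4, which corresponds to transitivity. R is not transitive — not valid.
(B) N(p → q) → (Np → Nq) is axiom K, valid on every Kripke frame — valid.
(C) Pp → NPp is axiom 5; it is valid on a frame exactly when R is euclidean. R is not euclidean, so not valid.
(D) p → NPp is axiom B, which corresponds to symmetry. R is not symmetric — not valid.
(E) Np → p is axiom T, which corresponds to reflexivity. R is not reflexive — not valid.

B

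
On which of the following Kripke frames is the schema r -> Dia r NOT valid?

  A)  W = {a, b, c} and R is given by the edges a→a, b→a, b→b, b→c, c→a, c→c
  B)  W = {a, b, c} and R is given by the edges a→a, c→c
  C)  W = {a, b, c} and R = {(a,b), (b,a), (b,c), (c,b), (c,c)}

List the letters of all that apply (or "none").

The schema r -> Dia r is the dual of axiom T; it is valid on a frame iff R is reflexive.
(A) R is reflexive (each world relates to itself), so the schema is valid here.
(B) R is not reflexive (not b R b), so the schema fails here.
(C) R is not reflexive (not a R a), so the schema fails here.

B, C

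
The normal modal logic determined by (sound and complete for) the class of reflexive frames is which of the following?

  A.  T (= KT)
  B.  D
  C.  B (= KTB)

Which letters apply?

(A) T (= KT) is determined by exactly this class.
(B) D is determined by the class of serial frames.
(C) B (= KTB) is determined by the class of reflexive and symmetric frames.

A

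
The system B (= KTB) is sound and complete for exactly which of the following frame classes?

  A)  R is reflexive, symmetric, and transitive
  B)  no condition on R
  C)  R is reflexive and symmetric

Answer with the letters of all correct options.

C

(A) this class determines S5, not B (= KTB).
(B) this class determines K, not B (= KTB).
(C) B (= KTB) is sound and complete for exactly this class.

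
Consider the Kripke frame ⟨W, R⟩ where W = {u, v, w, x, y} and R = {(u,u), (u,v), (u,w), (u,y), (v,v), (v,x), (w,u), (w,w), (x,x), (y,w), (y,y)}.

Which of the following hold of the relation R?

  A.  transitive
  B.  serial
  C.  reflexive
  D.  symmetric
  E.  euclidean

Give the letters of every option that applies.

B, C

(A) not transitive: u R v and v R x but not u R x.
(B) serial: every world has an R-successor.
(C) reflexive: each world relates to itself.
(D) not symmetric: u R v but not v R u.
(E) not euclidean: u R v and u R u but not v R u.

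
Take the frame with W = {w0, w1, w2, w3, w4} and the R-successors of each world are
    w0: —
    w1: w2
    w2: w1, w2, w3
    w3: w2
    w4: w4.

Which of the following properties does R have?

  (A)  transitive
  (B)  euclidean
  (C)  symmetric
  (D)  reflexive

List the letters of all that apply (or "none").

(A) not transitive: w1 R w2 and w2 R w1 but not w1 R w1.
(B) not euclidean: w2 R w1 and w2 R w3 but not w1 R w3.
(C) symmetric: every R-edge is matched by its reverse.
(D) not reflexive: not w0 R w0.

C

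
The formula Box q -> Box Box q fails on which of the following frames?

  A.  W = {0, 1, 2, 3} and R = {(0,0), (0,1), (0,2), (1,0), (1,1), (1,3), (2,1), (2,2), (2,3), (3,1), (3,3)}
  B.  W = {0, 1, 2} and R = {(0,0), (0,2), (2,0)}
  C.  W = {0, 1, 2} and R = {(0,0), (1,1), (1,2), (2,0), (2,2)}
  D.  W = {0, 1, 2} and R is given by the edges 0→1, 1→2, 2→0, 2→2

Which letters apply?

A, B, C, D

The schema Box q -> Box Box q is axiom 4; it is valid on a frame iff R is transitive.
(A) R is not transitive (0 R 1 and 1 R 3 but not 0 R 3), so the schema fails here.
(B) R is not transitive (2 R 0 and 0 R 2 but not 2 R 2), so the schema fails here.
(C) R is not transitive (1 R 2 and 2 R 0 but not 1 R 0), so the schema fails here.
(D) R is not transitive (0 R 1 and 1 R 2 but not 0 R 2), so the schema fails here.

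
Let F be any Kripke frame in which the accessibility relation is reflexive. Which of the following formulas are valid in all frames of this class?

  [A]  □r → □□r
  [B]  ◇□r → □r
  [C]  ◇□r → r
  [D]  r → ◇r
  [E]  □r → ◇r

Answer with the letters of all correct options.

D, E

A reflexive relation is serial.
(A) □r → □□r is axiom 4, which corresponds to transitivity. Such an R need not be transitive — not valid.
(B) ◇□r → □r (the dual of axiom 5) characterises the euclidean frames. Such an R need not be euclidean — not valid.
(C) the dual of axiom B: valid iff R is symmetric. Such an R need not be symmetric — not valid.
(D) r → ◇r is the dual of axiom T; it is valid on a frame exactly when R is reflexive. Every such R is reflexive, so valid.
(E) □r → ◇r (axiom D) characterises the serial frames. Every such R is serial — valid.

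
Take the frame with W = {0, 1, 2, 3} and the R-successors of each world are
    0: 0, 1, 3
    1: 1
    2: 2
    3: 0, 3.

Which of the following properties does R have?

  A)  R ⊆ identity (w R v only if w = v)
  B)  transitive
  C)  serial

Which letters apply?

(A) not ⊆ identity: 0 R 1 with 0 ≠ 1.
(B) not transitive: 3 R 0 and 0 R 1 but not 3 R 1.
(C) serial: every world has an R-successor.

C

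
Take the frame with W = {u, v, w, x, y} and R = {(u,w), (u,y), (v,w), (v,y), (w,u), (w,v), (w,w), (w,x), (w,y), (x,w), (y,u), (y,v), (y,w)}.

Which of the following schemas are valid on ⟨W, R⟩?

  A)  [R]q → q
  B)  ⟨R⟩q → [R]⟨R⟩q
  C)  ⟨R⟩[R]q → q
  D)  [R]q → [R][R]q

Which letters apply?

C

R is not reflexive: not u R u.
R is symmetric: every R-edge is matched by its reverse.
R is not transitive: u R w and w R u but not u R u.
R is not euclidean: w R u and w R v but not u R v.
(A) [R]q → q is axiom T; it is valid on a frame exactly when R is reflexive. R is not reflexive, so not valid.
(B) ⟨R⟩q → [R]⟨R⟩q (axiom 5) characterises the euclidean frames. R is not euclidean — not valid.
(C) ⟨R⟩[R]q → q is the dual of axiom B; it is valid on a frame exactly when R is symmetric. R is symmetric, so valid.
(D) [R]q → [R][R]q (axiom 4) characterises the transitive frames. R is not transitive — not valid.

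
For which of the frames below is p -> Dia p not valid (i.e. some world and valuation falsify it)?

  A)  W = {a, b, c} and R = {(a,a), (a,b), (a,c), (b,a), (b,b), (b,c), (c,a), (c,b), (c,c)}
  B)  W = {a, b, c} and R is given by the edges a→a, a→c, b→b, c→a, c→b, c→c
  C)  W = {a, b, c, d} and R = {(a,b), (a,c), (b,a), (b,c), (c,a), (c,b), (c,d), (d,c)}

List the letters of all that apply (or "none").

The schema p -> Dia p is the dual of axiom T; it is valid on a frame iff R is reflexive.
(A) R is reflexive (each world relates to itself), so the schema is valid here.
(B) R is reflexive (each world relates to itself), so the schema is valid here.
(C) R is not reflexive (not a R a), so the schema fails here.

C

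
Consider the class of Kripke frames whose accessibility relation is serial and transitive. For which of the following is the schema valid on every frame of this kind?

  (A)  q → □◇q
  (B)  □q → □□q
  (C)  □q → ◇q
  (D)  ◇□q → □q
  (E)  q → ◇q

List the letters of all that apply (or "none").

(A) q → □◇q is axiom B; it is valid on a frame exactly when R is symmetric. Such an R need not be symmetric, so not valid.
(B) □q → □□q (axiom 4) characterises the transitive frames. Every such R is transitive — valid.
(C) □q → ◇q is axiom D; it is valid on a frame exactly when R is serial. Every such R is serial, so valid.
(D) ◇□q → □q is the dual of axiom 5; it is valid on a frame exactly when R is euclidean. Such an R need not be euclidean, so not valid.
(E) q → ◇q is the dual of axiom T, which corresponds to reflexivity. Such an R need not be reflexive — not valid.

B, C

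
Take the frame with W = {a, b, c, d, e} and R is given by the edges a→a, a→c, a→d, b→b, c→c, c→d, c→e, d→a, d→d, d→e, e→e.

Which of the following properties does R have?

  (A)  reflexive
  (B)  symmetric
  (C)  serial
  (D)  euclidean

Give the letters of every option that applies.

A, C

(A) reflexive: each world relates to itself.
(B) not symmetric: a R c but not c R a.
(C) serial: every world has an R-successor.
(D) not euclidean: a R c and a R a but not c R a.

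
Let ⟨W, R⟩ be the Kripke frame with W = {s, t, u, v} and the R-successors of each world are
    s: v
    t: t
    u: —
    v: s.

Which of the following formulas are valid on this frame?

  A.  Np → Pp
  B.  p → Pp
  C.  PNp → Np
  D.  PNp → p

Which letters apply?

R is not reflexive: not s R s.
R is symmetric: every R-edge is matched by its reverse.
R is not euclidean: s R v and s R v but not v R v.
R is not serial: u has no R-successor.
(A) Np → Pp is axiom D, which corresponds to seriality. R is not serial — not valid.
(B) p → Pp (the dual of axiom T) characterises the reflexive frames. R is not reflexive — not valid.
(C) PNp → Np is the dual of axiom 5; it is valid on a frame exactly when R is euclidean. R is not euclidean, so not valid.
(D) PNp → p is the dual of axiom B, which corresponds to symmetry. R is symmetric — valid.

D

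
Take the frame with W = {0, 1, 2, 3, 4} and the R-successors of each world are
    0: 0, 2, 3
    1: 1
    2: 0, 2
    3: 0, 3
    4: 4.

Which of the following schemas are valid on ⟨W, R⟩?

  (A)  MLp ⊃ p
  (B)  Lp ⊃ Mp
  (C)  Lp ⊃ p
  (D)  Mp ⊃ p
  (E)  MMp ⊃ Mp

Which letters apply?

A, B, C

R is reflexive: each world relates to itself.
R is symmetric: every R-edge is matched by its reverse.
R is not transitive: 2 R 0 and 0 R 3 but not 2 R 3.
R is serial: every world has an R-successor.
R is not a subset of the identity: 0 R 2 with 0 ≠ 2.
(A) MLp ⊃ p (the dual of axiom B) characterises the symmetric frames. R is symmetric — valid.
(B) Lp ⊃ Mp is axiom D, which corresponds to seriality. R is serial — valid.
(C) Lp ⊃ p (axiom T) characterises the reflexive frames. R is reflexive — valid.
(D) Mp ⊃ p is valid only on frames where every R-edge is a self-loop. Here R ⊄ identity — not valid.
(E) MMp ⊃ Mp is the dual of axiom 4, which corresponds to transitivity. R is not transitive — not valid.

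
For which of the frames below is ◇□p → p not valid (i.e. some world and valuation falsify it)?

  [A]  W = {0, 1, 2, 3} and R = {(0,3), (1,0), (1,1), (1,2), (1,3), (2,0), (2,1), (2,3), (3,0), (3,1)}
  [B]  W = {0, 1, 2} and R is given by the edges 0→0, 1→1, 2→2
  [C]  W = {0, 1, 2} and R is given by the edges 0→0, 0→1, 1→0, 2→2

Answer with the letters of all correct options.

The schema ◇□p → p is the dual of axiom B; it is valid on a frame iff R is symmetric.
(A) R is not symmetric (1 R 0 but not 0 R 1), so the schema fails here.
(B) R is symmetric (every R-edge is matched by its reverse), so the schema is valid here.
(C) R is symmetric (every R-edge is matched by its reverse), so the schema is valid here.

A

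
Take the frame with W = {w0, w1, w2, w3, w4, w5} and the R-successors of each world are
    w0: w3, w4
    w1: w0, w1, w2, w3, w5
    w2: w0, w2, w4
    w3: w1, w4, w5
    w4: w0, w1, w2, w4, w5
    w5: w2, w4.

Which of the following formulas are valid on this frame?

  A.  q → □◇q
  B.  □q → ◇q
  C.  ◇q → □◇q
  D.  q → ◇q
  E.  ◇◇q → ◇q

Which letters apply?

B

R is not reflexive: not w0 R w0.
R is not symmetric: w0 R w3 but not w3 R w0.
R is not transitive: w0 R w3 and w3 R w1 but not w0 R w1.
R is not euclidean: w0 R w4 and w0 R w3 but not w4 R w3.
R is serial: every world has an R-successor.
(A) q → □◇q is axiom B; it is valid on a frame exactly when R is symmetric. R is not symmetric, so not valid.
(B) □q → ◇q is axiom D, which corresponds to seriality. R is serial — valid.
(C) ◇q → □◇q (axiom 5) characterises the euclidean frames. R is not euclidean — not valid.
(D) q → ◇q is the dual of axiom T; it is valid on a frame exactly when R is reflexive. R is not reflexive, so not valid.
(E) ◇◇q → ◇q is the dual of axiom 4; it is valid on a frame exactly when R is transitive. R is not transitive, so not valid.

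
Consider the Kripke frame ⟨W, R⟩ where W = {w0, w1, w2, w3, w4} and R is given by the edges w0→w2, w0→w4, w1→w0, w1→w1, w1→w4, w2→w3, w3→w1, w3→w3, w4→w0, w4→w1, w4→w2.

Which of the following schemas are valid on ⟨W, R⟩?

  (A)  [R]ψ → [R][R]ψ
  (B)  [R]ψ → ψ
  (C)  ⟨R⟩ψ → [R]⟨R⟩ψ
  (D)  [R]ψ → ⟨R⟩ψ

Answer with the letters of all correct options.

R is not reflexive: not w0 R w0.
R is not transitive: w0 R w2 and w2 R w3 but not w0 R w3.
R is not euclidean: w0 R w2 and w0 R w4 but not w2 R w4.
R is serial: every world has an R-successor.
(A) [R]ψ → [R][R]ψ (axiom 4) characterises the transitive frames. R is not transitive — not valid.
(B) [R]ψ → ψ is axiom T; it is valid on a frame exactly when R is reflexive. R is not reflexive, so not valid.
(C) ⟨R⟩ψ → [R]⟨R⟩ψ is axiom 5, which corresponds to the euclidean property. R is not euclidean — not valid.
(D) [R]ψ → ⟨R⟩ψ (axiom D) characterises the serial frames. R is serial — valid.

D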